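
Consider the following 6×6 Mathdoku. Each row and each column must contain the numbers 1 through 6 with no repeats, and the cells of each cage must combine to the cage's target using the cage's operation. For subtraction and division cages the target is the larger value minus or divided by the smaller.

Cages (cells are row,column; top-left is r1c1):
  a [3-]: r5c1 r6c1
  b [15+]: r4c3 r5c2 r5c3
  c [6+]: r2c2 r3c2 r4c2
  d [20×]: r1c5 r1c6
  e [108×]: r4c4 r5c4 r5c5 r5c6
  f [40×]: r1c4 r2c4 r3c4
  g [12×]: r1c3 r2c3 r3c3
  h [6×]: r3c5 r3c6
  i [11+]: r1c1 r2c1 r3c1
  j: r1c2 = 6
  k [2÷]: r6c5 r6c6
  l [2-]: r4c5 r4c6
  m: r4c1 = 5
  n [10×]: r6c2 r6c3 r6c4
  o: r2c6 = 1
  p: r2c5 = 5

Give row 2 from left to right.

6 2 3 4 5 1

J is a freebie, leaving r1c2 = 6.
Cage p is given, which forces r2c5 = 5.
Cage o is given, which forces r2c6 = 1.
Cage m is a single given cell, which forces r4c1 = 5.
Column 5 now contains 5; hence r1c5 = 4.
Cage d needs two cells with product 20, leaving r1c6 = 5.
Row 1 already has 5, which forces r1c4 = 2.
Cage f needs product 40, so r2c4 = 4.
Cage f has product 40, so r3c4 = 5.
Column 4 now contains 5; hence r6c4 = 1.
The 3 cells of cage g must have product 12, leaving r1c3 = 1.
Row 1 already has 1, so r1c1 = 3.
Cage a's pair has difference 3, so r5c1 = 1.
The two cells of cage a must have difference 3, leaving r6c1 = 4.
Cage e has product 108, leaving r4c4 = 3.
Row 4 now contains 3, leaving r4c6 = 4.
Cage e has product 108, so r5c4 = 6.
Row 4 now contains 4, which forces r4c3 = 6.
Row 4 now contains 6, leaving r4c5 = 2.
2 is placed in column 5, so r5c5 = 3.
3 is placed in row 5, leaving r5c6 = 2.
Column 5 now contains 3, which forces r6c5 = 6.
6 is placed in row 6, leaving r6c6 = 3.
The 3 cells of cage g must have product 12, leaving r2c3 = 3.
Cage g has product 12; hence r3c3 = 4.
Column 5 now contains 3, so r3c5 = 1.
Column 6 already has 3, so r3c6 = 6.
Row 4 already has 2, which forces r4c2 = 1.
Column 3 now contains 4, so r5c3 = 5.
Column 3 already has 5, leaving r6c3 = 2.
The 3 cells of cage i must have sum 11; hence r2c1 = 6.
Row 2 now contains 3, so r2c2 = 2.
6 is placed in row 3; hence r3c1 = 2.
Cage c has sum 6, leaving r3c2 = 3.
5 is placed in row 5, which forces r5c2 = 4.
Row 6 now contains 2, leaving r6c2 = 5.
Filled in: 3 6 1 2 4 5 / 6 2 3 4 5 1 / 2 3 4 5 1 6 / 5 1 6 3 2 4 / 1 4 5 6 3 2 / 4 5 2 1 6 3.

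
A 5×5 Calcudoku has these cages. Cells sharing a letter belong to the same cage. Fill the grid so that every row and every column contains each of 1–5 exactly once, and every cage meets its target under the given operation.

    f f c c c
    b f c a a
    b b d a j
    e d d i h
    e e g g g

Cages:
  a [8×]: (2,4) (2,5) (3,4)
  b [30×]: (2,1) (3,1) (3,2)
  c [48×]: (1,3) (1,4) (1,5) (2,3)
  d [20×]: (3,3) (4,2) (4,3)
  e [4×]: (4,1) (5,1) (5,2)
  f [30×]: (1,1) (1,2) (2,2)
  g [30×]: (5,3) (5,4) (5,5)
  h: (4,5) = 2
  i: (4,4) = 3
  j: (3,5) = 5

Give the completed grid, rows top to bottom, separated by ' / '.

2 5 3 1 4 / 5 3 4 2 1 / 3 2 1 4 5 / 1 4 5 3 2 / 4 1 2 5 3

Cage j is given, leaving (3,5) = 5.
Cage i is given; hence (4,4) = 3.
Cage h is a single given cell, so (4,5) = 2.
Column 5 now contains 2; hence (5,5) = 3.
Cage c has product 48, leaving (1,3) = 3.
Cage b needs product 30, which forces (2,1) = 5.
Row 4 now contains 2, which forces (4,1) = 1.
Cage e needs product 4; hence (5,1) = 4.
The 3 cells of cage e must have product 4, so (5,2) = 1.
Column 1 already has 5, leaving (1,1) = 2.
The 3 cells of cage f must have product 30, leaving (1,2) = 5.
The 3 cells of cage f must have product 30, leaving (2,2) = 3.
Column 1 already has 2, so (3,1) = 3.
Column 2 now contains 3, which forces (3,2) = 2.
Cage d has product 20, leaving (3,3) = 1.
Row 3 now contains 1, so (3,4) = 4.
Column 2 already has 5, so (4,2) = 4.
Row 4 already has 4, which forces (4,3) = 5.
Column 3 now contains 5; hence (5,3) = 2.
2 is placed in row 5, which forces (5,4) = 5.
Column 4 already has 4, which forces (1,4) = 1.
The 4 cells of cage c must have product 48; hence (1,5) = 4.
Column 3 now contains 2, leaving (2,3) = 4.
The 3 cells of cage a must have product 8, which forces (2,4) = 2.
Cage a needs product 8, leaving (2,5) = 1.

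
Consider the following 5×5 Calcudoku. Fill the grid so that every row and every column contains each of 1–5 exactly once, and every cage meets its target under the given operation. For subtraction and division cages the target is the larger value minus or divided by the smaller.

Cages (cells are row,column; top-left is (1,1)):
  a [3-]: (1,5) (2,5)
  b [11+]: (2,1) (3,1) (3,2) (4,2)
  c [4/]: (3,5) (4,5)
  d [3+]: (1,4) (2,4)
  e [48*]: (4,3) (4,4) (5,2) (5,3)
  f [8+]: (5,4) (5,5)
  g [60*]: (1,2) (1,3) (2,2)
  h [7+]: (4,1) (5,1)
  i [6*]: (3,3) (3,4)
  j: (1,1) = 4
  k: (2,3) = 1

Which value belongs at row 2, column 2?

4

Cage j is given, which forces (1,1) = 4.
Cage k is a single given cell, which forces (2,3) = 1.
Row 2 now contains 1, which forces (2,4) = 2.
2 is placed in column 4; hence (3,4) = 3.
Column 4 now contains 3, which forces (5,4) = 5.
Row 5 already has 5, leaving (5,5) = 3.
2 is placed in column 4, so (1,4) = 1.
Row 1 now contains 1, leaving (1,5) = 2.
Cage g has product 60, leaving (2,2) = 4.
4 is placed in row 2, so (2,5) = 5.
Row 3 now contains 3, which forces (3,3) = 2.
Cage h needs two cells with sum 7, which forces (4,1) = 5.
The 4 cells of cage e must have product 48; hence (4,3) = 3.
The 4 cells of cage e must have product 48, which forces (4,4) = 4.
Row 4 already has 4, so (4,5) = 1.
Row 5 now contains 3; hence (5,1) = 2.
Cage e has product 48, leaving (5,2) = 1.
Cage e has product 48, leaving (5,3) = 4.
Cage g needs product 60; hence (1,2) = 3.
3 is placed in column 3, so (1,3) = 5.
5 is placed in row 2, which forces (2,1) = 3.
5 is placed in column 1, leaving (3,1) = 1.
Column 2 already has 1, leaving (3,2) = 5.
Column 5 now contains 1; hence (3,5) = 4.
1 is placed in row 4; hence (4,2) = 2.
The full grid is 4 3 5 1 2 / 3 4 1 2 5 / 1 5 2 3 4 / 5 2 3 4 1 / 2 1 4 5 3.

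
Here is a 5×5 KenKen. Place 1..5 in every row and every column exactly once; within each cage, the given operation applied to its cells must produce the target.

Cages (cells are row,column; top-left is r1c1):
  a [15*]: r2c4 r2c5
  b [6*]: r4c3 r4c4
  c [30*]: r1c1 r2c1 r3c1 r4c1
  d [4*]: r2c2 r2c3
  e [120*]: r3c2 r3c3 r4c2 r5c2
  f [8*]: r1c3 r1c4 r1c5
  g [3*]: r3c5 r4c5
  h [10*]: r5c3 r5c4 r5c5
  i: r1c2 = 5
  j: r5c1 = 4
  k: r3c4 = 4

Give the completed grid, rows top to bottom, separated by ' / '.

3 5 2 1 4 / 2 1 4 3 5 / 1 2 5 4 3 / 5 4 3 2 1 / 4 3 1 5 2

I is a freebie, which forces r1c2 = 5.
K is a freebie; hence r3c4 = 4.
J is a freebie, which forces r5c1 = 4.
Cage e has product 120, so r3c3 = 5.
Cage e has product 120, which forces r4c2 = 4.
4 is placed in column 2; hence r2c2 = 1.
Cage d needs two cells with product 4, which forces r2c3 = 4.
Cage f has product 8, which forces r1c5 = 4.
The only place for 3 in row 1 is r1c1.
The only place for 2 in row 2 is r2c1.
2 is placed in column 1, so r3c1 = 1.
Row 3 now contains 1, leaving r3c5 = 3.
The 4 cells of cage c must have product 30, so r4c1 = 5.
3 is placed in column 5, so r4c5 = 1.
Cage a's pair has product 15, leaving r2c4 = 3.
3 is placed in column 5; hence r2c5 = 5.
3 is placed in row 3, so r3c2 = 2.
3 is placed in column 4, so r4c4 = 2.
Cage e needs product 120, leaving r5c2 = 3.
Column 5 already has 5; hence r5c5 = 2.
Cage f needs product 8, which forces r1c3 = 2.
Column 4 now contains 2, leaving r1c4 = 1.
2 is placed in row 4, so r4c3 = 3.
Row 5 now contains 2; hence r5c3 = 1.
The 3 cells of cage h must have product 10, which forces r5c4 = 5.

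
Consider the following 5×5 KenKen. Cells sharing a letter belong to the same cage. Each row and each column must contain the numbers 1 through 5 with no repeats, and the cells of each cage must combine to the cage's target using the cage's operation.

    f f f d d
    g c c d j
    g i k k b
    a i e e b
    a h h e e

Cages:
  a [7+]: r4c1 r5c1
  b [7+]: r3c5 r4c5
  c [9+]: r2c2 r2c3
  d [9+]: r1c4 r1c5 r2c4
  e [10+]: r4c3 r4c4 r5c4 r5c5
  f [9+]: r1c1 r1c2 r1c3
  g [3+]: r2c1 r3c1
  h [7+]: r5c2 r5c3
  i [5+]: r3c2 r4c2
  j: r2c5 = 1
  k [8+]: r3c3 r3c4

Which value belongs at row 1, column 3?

Cage j is given, which forces r2c5 = 1.
Row 2 now contains 1, so r2c1 = 2.
Cage g needs two cells with sum 3, leaving r3c1 = 1.
Row 2 needs a 3, and only r2c4 is open for it.
Cage k needs two cells with sum 8; hence r3c3 = 3.
Column 4 now contains 3; hence r3c4 = 5.
Row 5 needs a 1, and only r5c4 is open for it.
In column 1, 5 can only go at r1c1, so r1c1 = 5.
Cage f needs sum 9, leaving r1c2 = 3.
Cage f needs sum 9, so r1c3 = 1.
Column 2 now contains 3, which forces r4c2 = 1.
Cage i's pair has sum 5; hence r3c2 = 4.
Row 3 already has 4, leaving r3c5 = 2.
Column 5 already has 2, leaving r5c5 = 3.
The 3 cells of cage d must have sum 9, which forces r1c4 = 2.
Column 5 already has 2, leaving r1c5 = 4.
Column 2 now contains 4, which forces r2c2 = 5.
Cage c needs two cells with sum 9, so r2c3 = 4.
The two cells of cage a must have sum 7; hence r4c1 = 3.
Column 3 now contains 4, leaving r4c3 = 2.
Column 4 now contains 2; hence r4c4 = 4.
Column 5 already has 3; hence r4c5 = 5.
3 is placed in row 5, so r5c1 = 4.
5 is placed in column 2, which forces r5c2 = 2.
Column 3 already has 2; hence r5c3 = 5.
Completed grid: 5 3 1 2 4 / 2 5 4 3 1 / 1 4 3 5 2 / 3 1 2 4 5 / 4 2 5 1 3.

1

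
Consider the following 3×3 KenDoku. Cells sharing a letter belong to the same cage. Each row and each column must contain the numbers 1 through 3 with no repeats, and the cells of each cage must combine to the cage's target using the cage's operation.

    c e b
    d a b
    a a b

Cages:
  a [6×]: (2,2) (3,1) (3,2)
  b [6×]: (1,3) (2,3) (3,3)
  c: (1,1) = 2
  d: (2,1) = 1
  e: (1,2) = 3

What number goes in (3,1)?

C is a freebie; hence (1,1) = 2.
Cage e is given, leaving (1,2) = 3.
Row 1 already has 3, leaving (1,3) = 1.
D is a freebie, leaving (2,1) = 1.
Row 2 now contains 1, so (2,2) = 2.
2 is placed in row 2, so (2,3) = 3.
1 is placed in column 1; hence (3,1) = 3.
2 is placed in column 2, which forces (3,2) = 1.
3 is placed in column 3; hence (3,3) = 2.
The full grid is 2 3 1 / 1 2 3 / 3 1 2.

3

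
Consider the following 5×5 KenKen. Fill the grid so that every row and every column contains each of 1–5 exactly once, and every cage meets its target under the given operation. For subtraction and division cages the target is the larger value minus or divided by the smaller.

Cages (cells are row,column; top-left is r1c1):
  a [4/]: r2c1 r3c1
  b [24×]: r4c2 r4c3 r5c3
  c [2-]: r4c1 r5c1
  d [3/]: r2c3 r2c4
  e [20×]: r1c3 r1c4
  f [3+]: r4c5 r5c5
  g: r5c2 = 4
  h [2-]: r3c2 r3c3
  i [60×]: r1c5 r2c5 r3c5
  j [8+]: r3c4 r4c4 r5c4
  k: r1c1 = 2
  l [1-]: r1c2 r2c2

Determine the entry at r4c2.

3

Cage k is given, which forces r1c1 = 2.
Cage g is given, so r5c2 = 4.
The two cells of cage l must have difference 1, which forces r2c2 = 2.
Column 2 now contains 2, which forces r4c2 = 3.
Cage b has product 24, so r4c3 = 4.
Column 2 now contains 3, leaving r1c2 = 1.
Column 3 already has 4, leaving r1c3 = 5.
The two cells of cage e must have product 20, which forces r1c4 = 4.
Row 1 already has 4, so r1c5 = 3.
Column 2 already has 1, leaving r3c2 = 5.
The two cells of cage h must have difference 2, leaving r3c3 = 3.
Row 3 now contains 5; hence r3c5 = 4.
Cage c's pair has difference 2, so r5c1 = 3.
Cage b has product 24, leaving r5c3 = 2.
Row 5 now contains 2, so r5c5 = 1.
Cage a's pair has quotient 4, so r2c1 = 4.
3 is placed in column 3, leaving r2c3 = 1.
The two cells of cage d must have quotient 3; hence r2c4 = 3.
Column 5 already has 4; hence r2c5 = 5.
4 is placed in row 3, leaving r3c1 = 1.
Row 3 already has 1, so r3c4 = 2.
Column 1 already has 1, which forces r4c1 = 5.
2 is placed in column 4, leaving r4c4 = 1.
Column 5 now contains 1, leaving r4c5 = 2.
1 is placed in row 5; hence r5c4 = 5.
Completed grid: 2 1 5 4 3 / 4 2 1 3 5 / 1 5 3 2 4 / 5 3 4 1 2 / 3 4 2 5 1.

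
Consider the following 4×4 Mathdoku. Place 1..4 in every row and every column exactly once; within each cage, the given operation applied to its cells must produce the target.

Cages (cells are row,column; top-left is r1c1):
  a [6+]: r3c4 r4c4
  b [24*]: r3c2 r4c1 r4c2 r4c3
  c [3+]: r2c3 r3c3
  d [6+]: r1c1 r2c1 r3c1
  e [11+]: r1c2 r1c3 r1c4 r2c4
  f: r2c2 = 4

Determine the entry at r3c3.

Cage f is given, which forces r2c2 = 4.
Row 3 needs a 4, and only r3c4 is open for it.
The 4 cells of cage e must have sum 11, leaving r1c3 = 4.
Column 4 now contains 4, which forces r4c4 = 2.
Cage e has sum 11, leaving r1c2 = 3.
The 4 cells of cage e must have sum 11; hence r1c4 = 1.
Column 4 now contains 2, leaving r2c4 = 3.
The 4 cells of cage b must have product 24, which forces r3c2 = 2.
2 is placed in row 3, which forces r3c3 = 1.
Cage b needs product 24, leaving r4c1 = 4.
3 is placed in column 2, so r4c2 = 1.
Column 3 now contains 1; hence r4c3 = 3.
Row 1 now contains 1; hence r1c1 = 2.
Cage d needs sum 6, which forces r2c1 = 1.
Column 3 now contains 1, so r2c3 = 2.
Row 3 already has 1, which forces r3c1 = 3.
Filled in: 2 3 4 1 / 1 4 2 3 / 3 2 1 4 / 4 1 3 2.

1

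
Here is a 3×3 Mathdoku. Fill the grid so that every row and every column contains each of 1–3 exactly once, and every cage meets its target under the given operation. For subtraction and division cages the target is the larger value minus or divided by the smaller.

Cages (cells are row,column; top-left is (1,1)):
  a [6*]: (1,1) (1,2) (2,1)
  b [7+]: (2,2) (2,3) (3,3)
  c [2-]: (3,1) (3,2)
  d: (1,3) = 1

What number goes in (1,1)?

2

Cage d is a single given cell, so (1,3) = 1.
Column 3 already has 1, which forces (2,3) = 3.
Column 3 now contains 3; hence (3,3) = 2.
Cage a needs product 6; hence (2,1) = 1.
3 is placed in row 2, leaving (2,2) = 2.
1 is placed in column 1, which forces (3,1) = 3.
Row 3 already has 3; hence (3,2) = 1.
Column 1 already has 3, so (1,1) = 2.
Column 2 now contains 2, so (1,2) = 3.
Completed grid: 2 3 1 / 1 2 3 / 3 1 2.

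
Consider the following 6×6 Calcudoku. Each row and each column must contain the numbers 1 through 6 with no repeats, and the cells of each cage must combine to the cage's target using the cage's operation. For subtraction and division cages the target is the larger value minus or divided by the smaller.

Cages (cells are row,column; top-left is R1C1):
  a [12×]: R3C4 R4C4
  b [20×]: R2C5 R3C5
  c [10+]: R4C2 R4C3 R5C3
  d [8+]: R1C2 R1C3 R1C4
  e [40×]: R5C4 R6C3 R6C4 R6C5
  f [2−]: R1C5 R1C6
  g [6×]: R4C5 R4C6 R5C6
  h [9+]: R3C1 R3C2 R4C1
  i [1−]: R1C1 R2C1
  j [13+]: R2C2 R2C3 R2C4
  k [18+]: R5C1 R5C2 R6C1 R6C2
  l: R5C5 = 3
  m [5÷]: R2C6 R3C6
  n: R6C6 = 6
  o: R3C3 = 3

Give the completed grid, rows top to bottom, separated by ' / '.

3 1 2 5 6 4 / 2 4 6 3 5 1 / 1 2 3 6 4 5 / 6 5 4 2 1 3 / 5 6 1 4 3 2 / 4 3 5 1 2 6

O is a freebie; hence R3C3 = 3.
L is a freebie; hence R5C5 = 3.
Cage n is given, which forces R6C6 = 6.
Cage g needs product 6, leaving R4C6 = 3.
In column 5, 6 can only go at R1C5, so R1C5 = 6.
Cage f's pair has difference 2, which forces R1C6 = 4.
Row 1 needs a 3, and only R1C1 is open for it.
The only place for 1 in row 2 is R2C6.
Column 6 already has 1, leaving R3C6 = 5.
Cage g needs product 6, which forces R4C5 = 1.
Column 6 already has 1, which forces R5C6 = 2.
Cage b needs two cells with product 20, which forces R2C5 = 5.
5 is placed in row 3, so R3C5 = 4.
4 is placed in column 5; hence R6C5 = 2.
Row 2 needs a 2, and only R2C1 is open for it.
Cage h has sum 9, so R3C1 = 1.
Cage h needs sum 9, so R3C2 = 2.
2 is placed in row 3, so R3C4 = 6.
2 is placed in column 1, which forces R4C1 = 6.
Column 4 already has 6; hence R4C4 = 2.
The 3 cells of cage d must have sum 8, so R1C3 = 2.
The 3 cells of cage c must have sum 10; hence R5C3 = 1.
Cage e needs product 40, which forces R6C4 = 1.
Cage d needs sum 8, which forces R1C2 = 1.
Column 4 now contains 1; hence R1C4 = 5.
5 is placed in column 4, which forces R5C4 = 4.
Column 4 already has 4, which forces R2C4 = 3.
4 is placed in row 5; hence R5C1 = 5.
Cage k has sum 18, so R5C2 = 6.
Cage k has sum 18, which forces R6C1 = 4.
The 4 cells of cage k must have sum 18; hence R6C2 = 3.
Cage e needs product 40, so R6C3 = 5.
Column 2 now contains 6, so R2C2 = 4.
The 3 cells of cage j must have sum 13, which forces R2C3 = 6.
Cage c has sum 10, leaving R4C2 = 5.
Column 3 already has 5, leaving R4C3 = 4.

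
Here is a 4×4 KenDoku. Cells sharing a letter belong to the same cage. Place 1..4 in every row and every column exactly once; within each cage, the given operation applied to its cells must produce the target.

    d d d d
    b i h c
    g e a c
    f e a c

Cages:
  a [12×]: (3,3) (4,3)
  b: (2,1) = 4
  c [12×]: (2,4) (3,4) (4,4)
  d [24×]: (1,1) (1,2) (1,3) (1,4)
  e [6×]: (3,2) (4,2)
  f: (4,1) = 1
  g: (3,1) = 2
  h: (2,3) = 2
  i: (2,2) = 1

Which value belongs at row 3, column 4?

Cage b is given; hence (2,1) = 4.
I is a freebie, leaving (2,2) = 1.
Cage h is a single given cell, leaving (2,3) = 2.
1 is placed in row 2; hence (2,4) = 3.
G is a freebie, so (3,1) = 2.
2 is placed in row 3; hence (3,2) = 3.
Row 3 already has 3; hence (3,3) = 4.
Row 3 already has 4, leaving (3,4) = 1.
Cage f is given, so (4,1) = 1.
3 is placed in column 2, leaving (4,2) = 2.
Column 3 already has 4, so (4,3) = 3.
Column 4 already has 1, which forces (4,4) = 4.
Column 1 already has 1, leaving (1,1) = 3.
2 is placed in column 2; hence (1,2) = 4.
3 is placed in column 3; hence (1,3) = 1.
4 is placed in column 4; hence (1,4) = 2.
Completed grid: 3 4 1 2 / 4 1 2 3 / 2 3 4 1 / 1 2 3 4.

1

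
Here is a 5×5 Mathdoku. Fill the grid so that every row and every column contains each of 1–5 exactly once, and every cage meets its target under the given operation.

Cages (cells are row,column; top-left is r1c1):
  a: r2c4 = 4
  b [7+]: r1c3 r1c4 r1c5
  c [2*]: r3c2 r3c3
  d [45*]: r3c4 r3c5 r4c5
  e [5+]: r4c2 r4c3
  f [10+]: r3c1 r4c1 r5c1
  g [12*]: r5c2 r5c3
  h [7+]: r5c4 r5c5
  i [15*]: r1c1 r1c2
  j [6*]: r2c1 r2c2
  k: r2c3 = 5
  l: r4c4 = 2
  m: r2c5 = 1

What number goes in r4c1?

5

Cage k is a single given cell, which forces r2c3 = 5.
A is a freebie, so r2c4 = 4.
M is a freebie; hence r2c5 = 1.
The 3 cells of cage d must have product 45, which forces r3c4 = 3.
The 3 cells of cage d must have product 45; hence r3c5 = 5.
Cage l is a single given cell, so r4c4 = 2.
Cage d has product 45, which forces r4c5 = 3.
Column 4 now contains 2, leaving r5c4 = 5.
Column 4 now contains 2, leaving r1c4 = 1.
Cage f has sum 10; hence r4c1 = 5.
Cage h's pair has sum 7, which forces r5c5 = 2.
5 is placed in column 1; hence r1c1 = 3.
The two cells of cage i must have product 15, leaving r1c2 = 5.
Cage b needs sum 7, so r1c3 = 2.
Column 5 now contains 2; hence r1c5 = 4.
Column 1 already has 3, so r2c1 = 2.
Row 2 now contains 2, which forces r2c2 = 3.
Column 3 already has 2, which forces r3c3 = 1.
1 is placed in column 3, so r4c3 = 4.
Column 2 already has 3; hence r5c2 = 4.
4 is placed in column 3, leaving r5c3 = 3.
1 is placed in row 3, so r3c1 = 4.
1 is placed in row 3, leaving r3c2 = 2.
4 is placed in row 4, so r4c2 = 1.
4 is placed in row 5, leaving r5c1 = 1.
Filled in: 3 5 2 1 4 / 2 3 5 4 1 / 4 2 1 3 5 / 5 1 4 2 3 / 1 4 3 5 2.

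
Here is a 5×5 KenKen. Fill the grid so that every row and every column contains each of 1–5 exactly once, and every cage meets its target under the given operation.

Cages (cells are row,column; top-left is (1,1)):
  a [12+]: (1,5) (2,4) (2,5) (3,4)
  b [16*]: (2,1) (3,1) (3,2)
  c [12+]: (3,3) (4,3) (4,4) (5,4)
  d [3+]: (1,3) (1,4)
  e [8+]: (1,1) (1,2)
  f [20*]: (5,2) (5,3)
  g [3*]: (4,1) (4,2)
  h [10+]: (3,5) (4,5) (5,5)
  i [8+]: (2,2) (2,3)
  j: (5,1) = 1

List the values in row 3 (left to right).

J is a freebie, so (5,1) = 1.
Cage b needs product 16, so (2,1) = 2.
Column 1 now contains 1; hence (3,1) = 4.
The 3 cells of cage b must have product 16, so (3,2) = 2.
Column 1 now contains 1; hence (4,1) = 3.
Cage g needs two cells with product 3, which forces (4,2) = 1.
3 is placed in column 1, leaving (1,1) = 5.
Cage e's pair has sum 8; hence (1,2) = 3.
Column 2 now contains 3; hence (2,2) = 5.
5 is placed in row 2, which forces (2,3) = 3.
3 is placed in column 3, so (3,3) = 1.
Column 2 already has 5, so (5,2) = 4.
Row 5 now contains 4, which forces (5,3) = 5.
1 is placed in column 3, leaving (1,3) = 2.
The two cells of cage d must have sum 3, so (1,4) = 1.
2 is placed in row 1, which forces (1,5) = 4.
Column 4 already has 1, which forces (2,4) = 4.
Column 5 now contains 4; hence (2,5) = 1.
Cage c has sum 12, so (4,3) = 4.
Cage c has sum 12, so (4,4) = 5.
Row 4 already has 5, so (4,5) = 2.
Cage c has sum 12, leaving (5,4) = 2.
Column 5 already has 2; hence (5,5) = 3.
Column 4 now contains 5, leaving (3,4) = 3.
Column 5 already has 3, which forces (3,5) = 5.
Filled in: 5 3 2 1 4 / 2 5 3 4 1 / 4 2 1 3 5 / 3 1 4 5 2 / 1 4 5 2 3.

4 2 1 3 5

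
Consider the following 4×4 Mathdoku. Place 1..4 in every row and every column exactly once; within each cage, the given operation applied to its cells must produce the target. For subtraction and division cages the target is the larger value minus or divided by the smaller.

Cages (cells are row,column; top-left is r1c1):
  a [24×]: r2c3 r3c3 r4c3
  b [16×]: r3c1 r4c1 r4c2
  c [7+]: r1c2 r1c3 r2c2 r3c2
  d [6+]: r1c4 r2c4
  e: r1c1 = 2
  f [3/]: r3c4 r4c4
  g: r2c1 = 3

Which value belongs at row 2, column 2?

1

Cage e is given, which forces r1c1 = 2.
Row 1 already has 2, so r1c2 = 3.
Cage c has sum 7; hence r1c3 = 1.
Row 1 already has 2, leaving r1c4 = 4.
Cage g is a single given cell, so r2c1 = 3.
Column 4 now contains 4, so r2c4 = 2.
2 is placed in column 1, which forces r3c1 = 4.
Column 1 already has 4, leaving r4c1 = 1.
1 is placed in row 4, which forces r4c4 = 3.
Row 2 already has 2; hence r2c2 = 1.
Row 2 already has 2, leaving r2c3 = 4.
Cage c needs sum 7, which forces r3c2 = 2.
Cage a needs product 24, leaving r3c3 = 3.
3 is placed in column 4; hence r3c4 = 1.
The 3 cells of cage b must have product 16, leaving r4c2 = 4.
Cage a needs product 24; hence r4c3 = 2.
Completed grid: 2 3 1 4 / 3 1 4 2 / 4 2 3 1 / 1 4 2 3.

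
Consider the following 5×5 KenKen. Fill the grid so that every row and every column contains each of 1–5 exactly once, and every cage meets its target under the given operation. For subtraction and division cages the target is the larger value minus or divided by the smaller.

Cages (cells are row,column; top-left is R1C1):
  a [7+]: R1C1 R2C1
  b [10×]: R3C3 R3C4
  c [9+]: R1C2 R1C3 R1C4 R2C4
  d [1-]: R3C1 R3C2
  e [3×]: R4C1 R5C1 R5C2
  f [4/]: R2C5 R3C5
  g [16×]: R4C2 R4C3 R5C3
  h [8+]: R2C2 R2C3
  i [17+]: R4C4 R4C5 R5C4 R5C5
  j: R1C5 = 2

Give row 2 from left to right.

2 5 3 1 4

Cage j is given, leaving R1C5 = 2.
Cage e needs product 3, leaving R4C1 = 1.
Row 4 now contains 1; hence R4C3 = 4.
Cage e has product 3; hence R5C1 = 3.
Cage e has product 3; hence R5C2 = 1.
Column 3 already has 4; hence R5C3 = 2.
Cage a needs two cells with sum 7, leaving R1C1 = 5.
The 4 cells of cage c must have sum 9, leaving R1C3 = 1.
Cage a's pair has sum 7, which forces R2C1 = 2.
The 4 cells of cage c must have sum 9, leaving R2C4 = 1.
Row 2 already has 1, so R2C5 = 4.
Column 1 now contains 2; hence R3C1 = 4.
Column 3 now contains 2, leaving R3C3 = 5.
Cage b needs two cells with product 10; hence R3C4 = 2.
Column 5 already has 4, so R3C5 = 1.
Row 4 already has 4, so R4C2 = 2.
Column 5 already has 4; hence R5C5 = 5.
Cage h's pair has sum 8, leaving R2C2 = 5.
5 is placed in column 3, which forces R2C3 = 3.
Row 3 already has 5, leaving R3C2 = 3.
Cage i needs sum 17, which forces R4C4 = 5.
Column 5 already has 5, so R4C5 = 3.
Row 5 already has 5, so R5C4 = 4.
Column 2 already has 3, so R1C2 = 4.
4 is placed in column 4, which forces R1C4 = 3.
Completed grid: 5 4 1 3 2 / 2 5 3 1 4 / 4 3 5 2 1 / 1 2 4 5 3 / 3 1 2 4 5.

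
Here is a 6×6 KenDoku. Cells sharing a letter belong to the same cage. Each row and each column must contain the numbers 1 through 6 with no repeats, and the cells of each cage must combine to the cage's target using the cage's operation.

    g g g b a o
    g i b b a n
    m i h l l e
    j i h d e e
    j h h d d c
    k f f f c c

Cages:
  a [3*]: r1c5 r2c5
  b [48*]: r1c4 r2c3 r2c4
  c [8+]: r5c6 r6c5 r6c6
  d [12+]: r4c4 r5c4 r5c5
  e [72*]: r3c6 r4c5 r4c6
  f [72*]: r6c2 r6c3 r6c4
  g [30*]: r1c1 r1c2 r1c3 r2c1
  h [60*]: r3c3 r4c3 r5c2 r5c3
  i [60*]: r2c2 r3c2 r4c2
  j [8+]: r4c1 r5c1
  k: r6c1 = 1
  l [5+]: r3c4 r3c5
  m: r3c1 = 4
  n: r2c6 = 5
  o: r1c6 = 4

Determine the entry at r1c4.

Cage o is a single given cell, which forces r1c6 = 4.
N is a freebie, which forces r2c6 = 5.
Cage m is a single given cell, which forces r3c1 = 4.
Cage k is a single given cell, which forces r6c1 = 1.
The only place for 6 in row 1 is r1c4.
The only place for 1 in row 2 is r2c5.
1 is placed in column 5, leaving r1c5 = 3.
Column 5 now contains 3, so r3c5 = 2.
Cage g needs product 30; hence r2c1 = 3.
Row 3 already has 2; hence r3c4 = 3.
Row 3 already has 3; hence r3c6 = 6.
Cage c has sum 8, leaving r5c6 = 1.
Column 4 already has 3, leaving r6c4 = 4.
Row 6 now contains 4; hence r6c5 = 5.
Cage b needs product 48, which forces r2c3 = 4.
Column 4 already has 4, so r2c4 = 2.
Row 3 already has 6, which forces r3c2 = 5.
Row 3 now contains 5, which forces r3c3 = 1.
Cage d needs sum 12; hence r4c4 = 1.
The 3 cells of cage d must have sum 12, which forces r5c4 = 5.
The 3 cells of cage d must have sum 12, which forces r5c5 = 6.
Cage c has sum 8; hence r6c6 = 2.
The 4 cells of cage g must have product 30; hence r1c2 = 1.
Row 2 now contains 2, leaving r2c2 = 6.
Cage j's pair has sum 8, leaving r4c1 = 6.
Cage i needs product 60, so r4c2 = 2.
Cage h needs product 60, leaving r4c3 = 5.
Column 5 now contains 6, leaving r4c5 = 4.
Column 6 already has 2, which forces r4c6 = 3.
Row 5 now contains 6; hence r5c1 = 2.
Cage h needs product 60; hence r5c2 = 4.
Cage h has product 60, leaving r5c3 = 3.
6 is placed in column 2; hence r6c2 = 3.
Column 3 now contains 3, leaving r6c3 = 6.
2 is placed in column 1, which forces r1c1 = 5.
5 is placed in column 3; hence r1c3 = 2.
Completed grid: 5 1 2 6 3 4 / 3 6 4 2 1 5 / 4 5 1 3 2 6 / 6 2 5 1 4 3 / 2 4 3 5 6 1 / 1 3 6 4 5 2.

6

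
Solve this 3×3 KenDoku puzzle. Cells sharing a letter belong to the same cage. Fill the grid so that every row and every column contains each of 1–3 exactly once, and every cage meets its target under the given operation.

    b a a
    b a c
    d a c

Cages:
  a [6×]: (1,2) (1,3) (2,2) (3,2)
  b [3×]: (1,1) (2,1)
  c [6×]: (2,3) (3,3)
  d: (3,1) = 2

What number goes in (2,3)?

2

Cage a has product 6, leaving (1,3) = 1.
Cage d is a single given cell, leaving (3,1) = 2.
2 is placed in row 3, so (3,3) = 3.
1 is placed in row 1, leaving (1,1) = 3.
Row 1 now contains 3, so (1,2) = 2.
Cage b's pair has product 3, which forces (2,1) = 1.
2 is placed in column 2, which forces (2,2) = 3.
3 is placed in column 3, which forces (2,3) = 2.
Row 3 already has 3; hence (3,2) = 1.
Completed grid: 3 2 1 / 1 3 2 / 2 1 3.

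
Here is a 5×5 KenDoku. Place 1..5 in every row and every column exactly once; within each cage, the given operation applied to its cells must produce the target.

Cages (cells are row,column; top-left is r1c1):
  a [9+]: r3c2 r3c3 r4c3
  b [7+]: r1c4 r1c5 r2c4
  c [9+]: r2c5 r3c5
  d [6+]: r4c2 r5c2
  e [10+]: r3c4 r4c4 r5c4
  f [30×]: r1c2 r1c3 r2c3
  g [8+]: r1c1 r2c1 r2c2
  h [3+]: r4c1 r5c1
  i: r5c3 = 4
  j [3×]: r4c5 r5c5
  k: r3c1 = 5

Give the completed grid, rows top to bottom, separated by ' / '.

4 5 3 1 2 / 3 1 2 4 5 / 5 3 1 2 4 / 2 4 5 3 1 / 1 2 4 5 3

K is a freebie, leaving r3c1 = 5.
Row 3 already has 5, so r3c5 = 4.
Cage i is given; hence r5c3 = 4.
Column 5 already has 4, so r2c5 = 5.
Cage a has sum 9; hence r4c3 = 5.
Cage f has product 30, which forces r1c2 = 5.
Column 2 already has 5; hence r5c2 = 2.
Cage e needs sum 10; hence r5c4 = 5.
The two cells of cage h must have sum 3, leaving r4c1 = 2.
The two cells of cage d must have sum 6; hence r4c2 = 4.
4 is placed in row 4, which forces r4c4 = 3.
Row 4 already has 3; hence r4c5 = 1.
2 is placed in row 5, which forces r5c1 = 1.
1 is placed in column 5, so r5c5 = 3.
Column 5 already has 3, so r1c5 = 2.
Cage g needs sum 8; hence r2c2 = 1.
Row 2 already has 1, so r2c4 = 4.
Column 2 already has 1, leaving r3c2 = 3.
3 is placed in row 3, so r3c3 = 1.
Cage e needs sum 10, so r3c4 = 2.
Cage g has sum 8, which forces r1c1 = 4.
2 is placed in row 1, so r1c3 = 3.
Column 4 already has 4, which forces r1c4 = 1.
Row 2 now contains 4, so r2c1 = 3.
Cage f needs product 30; hence r2c3 = 2.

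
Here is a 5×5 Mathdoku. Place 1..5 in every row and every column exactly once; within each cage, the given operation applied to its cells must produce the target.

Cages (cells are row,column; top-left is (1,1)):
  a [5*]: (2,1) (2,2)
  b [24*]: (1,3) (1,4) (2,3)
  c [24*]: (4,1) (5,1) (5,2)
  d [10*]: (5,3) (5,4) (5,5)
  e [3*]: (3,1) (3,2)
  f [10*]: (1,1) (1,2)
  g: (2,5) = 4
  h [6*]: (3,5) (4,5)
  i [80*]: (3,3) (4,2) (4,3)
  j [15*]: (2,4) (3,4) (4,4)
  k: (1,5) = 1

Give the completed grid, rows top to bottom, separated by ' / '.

5 2 3 4 1 / 1 5 2 3 4 / 3 1 4 5 2 / 2 4 5 1 3 / 4 3 1 2 5

Cage k is given, so (1,5) = 1.
Cage g is given; hence (2,5) = 4.
Cage i needs product 80, leaving (3,3) = 4.
Cage i needs product 80, leaving (4,2) = 4.
The 3 cells of cage i must have product 80; hence (4,3) = 5.
Cage b has product 24, leaving (1,4) = 4.
Cage c has product 24, so (5,1) = 4.
Row 1 needs a 3, and only (1,3) is open for it.
Column 3 already has 3; hence (2,3) = 2.
Column 3 now contains 2; hence (5,3) = 1.
In row 2, 3 can only go at (2,4), so (2,4) = 3.
The 3 cells of cage j must have product 15; hence (3,4) = 5.
Column 4 already has 3, leaving (4,4) = 1.
5 is placed in column 4, which forces (5,4) = 2.
Row 5 already has 2, so (5,5) = 5.
The 3 cells of cage c must have product 24, leaving (4,1) = 2.
2 is placed in row 4, leaving (4,5) = 3.
Row 5 already has 2; hence (5,2) = 3.
Column 1 now contains 2; hence (1,1) = 5.
The two cells of cage f must have product 10; hence (1,2) = 2.
Column 1 now contains 5; hence (2,1) = 1.
Row 2 already has 1, which forces (2,2) = 5.
Cage e's pair has product 3, leaving (3,1) = 3.
Column 2 already has 3, leaving (3,2) = 1.
3 is placed in column 5, which forces (3,5) = 2.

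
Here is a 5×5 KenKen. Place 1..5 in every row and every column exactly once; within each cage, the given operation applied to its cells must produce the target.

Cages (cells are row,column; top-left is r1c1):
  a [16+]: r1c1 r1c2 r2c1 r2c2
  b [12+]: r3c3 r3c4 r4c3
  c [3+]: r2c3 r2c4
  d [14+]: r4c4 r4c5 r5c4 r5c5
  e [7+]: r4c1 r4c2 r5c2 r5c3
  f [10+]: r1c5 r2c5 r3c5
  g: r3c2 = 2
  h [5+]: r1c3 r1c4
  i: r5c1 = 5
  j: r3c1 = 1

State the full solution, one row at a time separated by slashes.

Cage j is a single given cell, leaving r3c1 = 1.
Cage g is given, leaving r3c2 = 2.
Cage i is a single given cell, which forces r5c1 = 5.
Cage e needs sum 7; hence r4c1 = 2.
Cage e has sum 7, so r4c2 = 1.
Cage e has sum 7; hence r5c2 = 3.
Cage e has sum 7, leaving r5c3 = 1.
Column 3 now contains 1, which forces r2c3 = 2.
The two cells of cage c must have sum 3, leaving r2c4 = 1.
Cage h needs two cells with sum 5; hence r1c3 = 3.
Cage h's pair has sum 5, which forces r1c4 = 2.
Row 1 now contains 2, so r1c5 = 1.
Column 4 now contains 2; hence r5c4 = 4.
Row 5 now contains 4, so r5c5 = 2.
3 is placed in row 1, leaving r1c1 = 4.
Cage a has sum 16, leaving r1c2 = 5.
Cage a needs sum 16, which forces r2c1 = 3.
Cage a has sum 16, leaving r2c2 = 4.
Row 2 already has 4, so r2c5 = 5.
The 3 cells of cage b must have sum 12, leaving r3c4 = 3.
Column 5 already has 5; hence r3c5 = 4.
Column 4 already has 3, so r4c4 = 5.
Column 5 already has 5, which forces r4c5 = 3.
Row 3 now contains 4, so r3c3 = 5.
Row 4 already has 5, which forces r4c3 = 4.

4 5 3 2 1 / 3 4 2 1 5 / 1 2 5 3 4 / 2 1 4 5 3 / 5 3 1 4 2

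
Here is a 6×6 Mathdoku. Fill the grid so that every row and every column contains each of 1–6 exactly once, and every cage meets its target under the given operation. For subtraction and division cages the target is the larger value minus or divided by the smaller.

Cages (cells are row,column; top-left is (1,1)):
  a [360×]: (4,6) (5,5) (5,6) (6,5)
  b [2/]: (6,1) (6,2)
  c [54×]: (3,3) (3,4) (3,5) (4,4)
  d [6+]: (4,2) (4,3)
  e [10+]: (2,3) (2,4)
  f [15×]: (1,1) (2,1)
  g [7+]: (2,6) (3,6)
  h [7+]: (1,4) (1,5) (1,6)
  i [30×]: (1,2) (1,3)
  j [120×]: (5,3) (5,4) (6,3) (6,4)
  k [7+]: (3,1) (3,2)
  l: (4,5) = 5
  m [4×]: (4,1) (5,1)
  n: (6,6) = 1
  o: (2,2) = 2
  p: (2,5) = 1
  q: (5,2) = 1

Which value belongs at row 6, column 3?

Cage o is given, which forces (2,2) = 2.
P is a freebie, which forces (2,5) = 1.
The 4 cells of cage c must have product 54, leaving (4,4) = 3.
Cage l is a single given cell, which forces (4,5) = 5.
Q is a freebie, which forces (5,2) = 1.
N is a freebie, so (6,6) = 1.
Cage h needs sum 7, which forces (1,4) = 1.
Column 4 already has 1; hence (3,4) = 6.
Row 3 now contains 6; hence (3,5) = 3.
The two cells of cage m must have product 4, which forces (4,1) = 1.
Column 2 already has 1, leaving (4,2) = 4.
Cage d's pair has sum 6, so (4,3) = 2.
Row 4 already has 4, so (4,6) = 6.
1 is placed in row 5, leaving (5,1) = 4.
Cage a has product 360, which forces (5,6) = 5.
Cage e needs two cells with sum 10, so (2,3) = 6.
Column 4 now contains 6, leaving (2,4) = 4.
Cage g's pair has sum 7; hence (2,6) = 3.
Column 1 already has 4, leaving (3,1) = 2.
Column 2 now contains 4, leaving (3,2) = 5.
Row 3 already has 3; hence (3,3) = 1.
Cage g needs two cells with sum 7; hence (3,6) = 4.
The 4 cells of cage j must have product 120, which forces (5,3) = 3.
5 is placed in row 5; hence (5,4) = 2.
Row 5 already has 2, which forces (5,5) = 6.
Column 4 already has 4, leaving (6,4) = 5.
Column 5 already has 6, leaving (6,5) = 2.
The two cells of cage f must have product 15, so (1,1) = 3.
Column 2 already has 5, leaving (1,2) = 6.
6 is placed in column 3, which forces (1,3) = 5.
2 is placed in column 5, leaving (1,5) = 4.
4 is placed in column 6, leaving (1,6) = 2.
3 is placed in row 2, which forces (2,1) = 5.
Column 1 now contains 3, so (6,1) = 6.
6 is placed in column 2, leaving (6,2) = 3.
5 is placed in row 6; hence (6,3) = 4.
Filled in: 3 6 5 1 4 2 / 5 2 6 4 1 3 / 2 5 1 6 3 4 / 1 4 2 3 5 6 / 4 1 3 2 6 5 / 6 3 4 5 2 1.

4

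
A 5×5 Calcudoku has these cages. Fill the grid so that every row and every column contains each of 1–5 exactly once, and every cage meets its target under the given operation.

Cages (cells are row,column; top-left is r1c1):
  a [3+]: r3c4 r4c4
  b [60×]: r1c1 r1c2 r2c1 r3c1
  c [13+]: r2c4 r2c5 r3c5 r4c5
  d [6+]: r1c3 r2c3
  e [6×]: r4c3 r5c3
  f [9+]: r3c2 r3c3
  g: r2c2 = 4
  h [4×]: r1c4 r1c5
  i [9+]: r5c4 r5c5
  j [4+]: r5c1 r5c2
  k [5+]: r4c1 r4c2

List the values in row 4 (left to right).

G is a freebie, leaving r2c2 = 4.
Column 2 now contains 4, so r3c2 = 5.
Row 3 already has 5, leaving r3c3 = 4.
Row 1 needs a 2, and only r1c2 is open for it.
In row 1, 3 can only go at r1c1, so r1c1 = 3.
The 4 cells of cage b must have product 60, leaving r2c1 = 5.
Row 2 now contains 5, which forces r2c3 = 1.
Column 1 now contains 3, leaving r3c1 = 2.
2 is placed in row 3, leaving r3c4 = 1.
Row 3 already has 1, which forces r3c5 = 3.
2 is placed in column 1, leaving r4c1 = 4.
Column 4 already has 1, so r4c4 = 2.
Row 4 now contains 2; hence r4c5 = 5.
Column 1 now contains 3, which forces r5c1 = 1.
Cage j's pair has sum 4, which forces r5c2 = 3.
Row 5 now contains 3; hence r5c3 = 2.
5 is placed in column 5, leaving r5c5 = 4.
Column 3 now contains 1, so r1c3 = 5.
Column 4 already has 1; hence r1c4 = 4.
4 is placed in column 5, so r1c5 = 1.
Column 4 already has 2, so r2c4 = 3.
3 is placed in column 5, so r2c5 = 2.
Column 2 now contains 3, leaving r4c2 = 1.
Row 4 now contains 2, so r4c3 = 3.
Row 5 now contains 4, leaving r5c4 = 5.
Filled in: 3 2 5 4 1 / 5 4 1 3 2 / 2 5 4 1 3 / 4 1 3 2 5 / 1 3 2 5 4.

4 1 3 2 5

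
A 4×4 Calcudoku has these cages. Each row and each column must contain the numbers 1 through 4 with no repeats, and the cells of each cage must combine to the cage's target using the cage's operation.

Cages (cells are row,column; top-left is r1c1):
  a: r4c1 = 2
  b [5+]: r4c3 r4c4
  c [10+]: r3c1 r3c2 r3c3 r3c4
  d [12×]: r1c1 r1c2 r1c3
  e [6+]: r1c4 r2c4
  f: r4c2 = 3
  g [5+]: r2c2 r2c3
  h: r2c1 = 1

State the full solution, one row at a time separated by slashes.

H is a freebie, leaving r2c1 = 1.
Cage a is given, leaving r4c1 = 2.
Cage f is a single given cell; hence r4c2 = 3.
The two cells of cage g must have sum 5, which forces r2c2 = 2.
Cage g needs two cells with sum 5, which forces r2c3 = 3.
2 is placed in row 2, leaving r2c4 = 4.
Column 4 now contains 4, leaving r4c4 = 1.
Cage d needs product 12, leaving r1c1 = 3.
Column 4 now contains 4, so r1c4 = 2.
Column 1 now contains 3, so r3c1 = 4.
Row 3 now contains 4, so r3c2 = 1.
Row 3 already has 1, which forces r3c3 = 2.
Column 4 now contains 2, leaving r3c4 = 3.
Row 4 now contains 1, leaving r4c3 = 4.
Column 2 now contains 1, leaving r1c2 = 4.
4 is placed in column 3, which forces r1c3 = 1.

3 4 1 2 / 1 2 3 4 / 4 1 2 3 / 2 3 4 1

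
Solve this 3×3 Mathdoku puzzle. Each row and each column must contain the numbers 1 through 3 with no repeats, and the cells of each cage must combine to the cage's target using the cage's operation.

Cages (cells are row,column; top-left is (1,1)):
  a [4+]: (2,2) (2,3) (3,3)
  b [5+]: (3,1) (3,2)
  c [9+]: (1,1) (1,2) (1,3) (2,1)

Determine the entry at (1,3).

3

The 4 cells of cage c must have sum 9, leaving (2,1) = 3.
The 3 cells of cage a must have sum 4, which forces (2,2) = 1.
Cage a has sum 4, leaving (2,3) = 2.
3 is placed in column 1; hence (3,1) = 2.
Row 3 now contains 2, so (3,2) = 3.
Cage a has sum 4; hence (3,3) = 1.
Column 1 now contains 2, so (1,1) = 1.
Column 2 already has 3, so (1,2) = 2.
1 is placed in column 3, which forces (1,3) = 3.
The full grid is 1 2 3 / 3 1 2 / 2 3 1.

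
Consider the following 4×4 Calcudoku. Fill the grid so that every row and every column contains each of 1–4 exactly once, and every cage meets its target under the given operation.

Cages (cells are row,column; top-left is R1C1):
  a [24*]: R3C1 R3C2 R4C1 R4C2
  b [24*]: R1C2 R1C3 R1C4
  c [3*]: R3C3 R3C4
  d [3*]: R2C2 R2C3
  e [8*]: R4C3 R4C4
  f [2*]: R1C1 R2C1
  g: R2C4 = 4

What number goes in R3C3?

3

Cage g is given, which forces R2C4 = 4.
Column 4 now contains 4, which forces R4C4 = 2.
Column 4 already has 2, leaving R1C4 = 3.
Column 4 already has 3, which forces R3C4 = 1.
Row 4 now contains 2, leaving R4C3 = 4.
Cage b needs product 24, so R1C2 = 4.
Column 3 already has 4, which forces R1C3 = 2.
Column 2 already has 4, so R3C2 = 2.
Row 3 now contains 1, leaving R3C3 = 3.
Row 1 already has 2, so R1C1 = 1.
Cage f needs two cells with product 2; hence R2C1 = 2.
Cage d needs two cells with product 3, so R2C2 = 3.
Column 3 already has 3, so R2C3 = 1.
Row 3 now contains 2, leaving R3C1 = 4.
Column 1 now contains 1; hence R4C1 = 3.
Column 2 now contains 3, leaving R4C2 = 1.
Filled in: 1 4 2 3 / 2 3 1 4 / 4 2 3 1 / 3 1 4 2.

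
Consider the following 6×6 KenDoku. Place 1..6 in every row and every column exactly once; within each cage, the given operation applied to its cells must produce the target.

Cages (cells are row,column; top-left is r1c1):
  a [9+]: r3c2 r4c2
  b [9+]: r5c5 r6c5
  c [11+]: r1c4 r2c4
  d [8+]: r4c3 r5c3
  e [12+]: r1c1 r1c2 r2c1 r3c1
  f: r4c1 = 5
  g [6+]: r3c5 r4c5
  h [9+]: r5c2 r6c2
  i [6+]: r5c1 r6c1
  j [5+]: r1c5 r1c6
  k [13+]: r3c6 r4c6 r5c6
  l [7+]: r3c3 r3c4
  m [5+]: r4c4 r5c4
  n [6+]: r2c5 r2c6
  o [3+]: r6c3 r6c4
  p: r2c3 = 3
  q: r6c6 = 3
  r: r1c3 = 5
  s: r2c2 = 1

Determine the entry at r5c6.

5

Cage r is a single given cell; hence r1c3 = 5.
5 is placed in row 1, which forces r1c4 = 6.
Cage s is given, so r2c2 = 1.
P is a freebie, which forces r2c3 = 3.
6 is placed in column 4, leaving r2c4 = 5.
F is a freebie, so r4c1 = 5.
Q is a freebie, so r6c6 = 3.
In row 2, 6 can only go at r2c1, so r2c1 = 6.
Row 5 needs a 1, and only r5c4 is open for it.
Cage l needs two cells with sum 7, which forces r3c3 = 4.
1 is placed in column 4; hence r3c4 = 3.
Cage m's pair has sum 5; hence r4c4 = 4.
The two cells of cage o must have sum 3, which forces r6c3 = 1.
1 is placed in column 4; hence r6c4 = 2.
Cage a's pair has sum 9; hence r3c2 = 6.
The two cells of cage g must have sum 6; hence r3c5 = 5.
Row 3 already has 5, which forces r3c6 = 2.
Cage a's pair has sum 9, which forces r4c2 = 3.
The two cells of cage g must have sum 6, so r4c5 = 1.
Column 6 already has 2, which forces r4c6 = 6.
The two cells of cage i must have sum 6, so r5c1 = 2.
Row 5 now contains 2, leaving r5c3 = 6.
6 is placed in column 6, so r5c6 = 5.
2 is placed in row 6, leaving r6c1 = 4.
Row 6 now contains 4, leaving r6c2 = 5.
Row 6 now contains 4, which forces r6c5 = 6.
Cage e has sum 12, which forces r1c1 = 3.
Column 2 now contains 3, which forces r1c2 = 2.
Cage j needs two cells with sum 5; hence r1c5 = 4.
Cage j needs two cells with sum 5; hence r1c6 = 1.
Cage n needs two cells with sum 6, so r2c5 = 2.
Column 6 already has 2; hence r2c6 = 4.
Row 3 now contains 2, which forces r3c1 = 1.
Row 4 already has 6; hence r4c3 = 2.
Row 5 now contains 5, so r5c2 = 4.
Cage b needs two cells with sum 9, leaving r5c5 = 3.
The full grid is 3 2 5 6 4 1 / 6 1 3 5 2 4 / 1 6 4 3 5 2 / 5 3 2 4 1 6 / 2 4 6 1 3 5 / 4 5 1 2 6 3.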